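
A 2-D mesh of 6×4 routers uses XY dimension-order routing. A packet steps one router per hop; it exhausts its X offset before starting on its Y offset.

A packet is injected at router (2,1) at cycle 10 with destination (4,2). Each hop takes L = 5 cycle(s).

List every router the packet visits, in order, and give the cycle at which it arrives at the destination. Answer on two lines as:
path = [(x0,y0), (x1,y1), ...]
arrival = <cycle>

hop 0: (2,1) @ cyc 10
hop 1: (3,1) @ cyc 15  [E]
hop 2: (4,1) @ cyc 20  [E]
hop 3: (4,2) @ cyc 25  [N]

path = [(2,1), (3,1), (4,1), (4,2)]
arrival = 25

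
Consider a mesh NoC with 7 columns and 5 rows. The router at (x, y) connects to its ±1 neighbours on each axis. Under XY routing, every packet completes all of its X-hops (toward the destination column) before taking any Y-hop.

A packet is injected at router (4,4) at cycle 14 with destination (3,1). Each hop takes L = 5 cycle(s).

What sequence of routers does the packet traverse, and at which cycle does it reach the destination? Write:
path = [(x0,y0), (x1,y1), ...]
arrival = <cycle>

t=14: at (4,4)
t=19: at (3,4) after W
t=24: at (3,3) after S
t=29: at (3,2) after S
t=34: at (3,1) after S

path = [(4,4), (3,4), (3,3), (3,2), (3,1)]
arrival = 34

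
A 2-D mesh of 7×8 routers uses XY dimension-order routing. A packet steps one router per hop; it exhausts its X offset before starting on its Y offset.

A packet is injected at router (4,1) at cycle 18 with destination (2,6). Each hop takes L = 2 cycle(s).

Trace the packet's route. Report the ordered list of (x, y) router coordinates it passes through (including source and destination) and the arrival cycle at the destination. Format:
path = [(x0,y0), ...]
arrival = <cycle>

path = [(4,1), (3,1), (2,1), (2,2), (2,3), (2,4), (2,5), (2,6)]
arrival = 32

#0 — 4,1 | c18
#1 — 3,1 | c20 | W
#2 — 2,1 | c22 | W
#3 — 2,2 | c24 | N
#4 — 2,3 | c26 | N
#5 — 2,4 | c28 | N
#6 — 2,5 | c30 | N
#7 — 2,6 | c32 | N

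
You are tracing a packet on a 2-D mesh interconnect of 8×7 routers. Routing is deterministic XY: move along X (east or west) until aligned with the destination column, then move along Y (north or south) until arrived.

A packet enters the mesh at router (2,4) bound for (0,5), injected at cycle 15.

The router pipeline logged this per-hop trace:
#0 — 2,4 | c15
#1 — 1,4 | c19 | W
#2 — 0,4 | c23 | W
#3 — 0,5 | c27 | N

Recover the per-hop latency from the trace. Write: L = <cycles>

L = 4

cyc[1] − cyc[0] = 19 − 15 = 4.
That increment is L by definition: L = 4.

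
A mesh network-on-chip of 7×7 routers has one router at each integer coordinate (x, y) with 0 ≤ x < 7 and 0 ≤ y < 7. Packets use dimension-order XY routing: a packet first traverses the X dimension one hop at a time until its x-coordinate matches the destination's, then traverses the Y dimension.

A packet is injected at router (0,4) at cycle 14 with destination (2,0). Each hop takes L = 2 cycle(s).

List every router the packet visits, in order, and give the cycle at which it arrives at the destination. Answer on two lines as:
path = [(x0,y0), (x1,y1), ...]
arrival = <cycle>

path = [(0,4), (1,4), (2,4), (2,3), (2,2), (2,1), (2,0)]
arrival = 26

[0] x=0 y=4 t=14
[1] x=1 y=4 t=16 →E
[2] x=2 y=4 t=18 →E
[3] x=2 y=3 t=20 →S
[4] x=2 y=2 t=22 →S
[5] x=2 y=1 t=24 →S
[6] x=2 y=0 t=26 →S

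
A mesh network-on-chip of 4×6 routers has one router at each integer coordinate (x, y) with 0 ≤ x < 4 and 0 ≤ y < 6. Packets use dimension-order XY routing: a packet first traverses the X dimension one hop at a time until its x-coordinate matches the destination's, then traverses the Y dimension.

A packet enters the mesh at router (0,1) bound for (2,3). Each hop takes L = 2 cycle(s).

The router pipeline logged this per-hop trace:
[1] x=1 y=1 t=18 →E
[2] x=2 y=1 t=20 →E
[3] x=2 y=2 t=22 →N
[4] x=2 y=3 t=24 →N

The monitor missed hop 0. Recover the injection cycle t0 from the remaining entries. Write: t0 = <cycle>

t0 = 16

cyc[1] = 18 and cyc[k] = t0 + k·L for every k.
So t0 = 18 − 1·2 = 16.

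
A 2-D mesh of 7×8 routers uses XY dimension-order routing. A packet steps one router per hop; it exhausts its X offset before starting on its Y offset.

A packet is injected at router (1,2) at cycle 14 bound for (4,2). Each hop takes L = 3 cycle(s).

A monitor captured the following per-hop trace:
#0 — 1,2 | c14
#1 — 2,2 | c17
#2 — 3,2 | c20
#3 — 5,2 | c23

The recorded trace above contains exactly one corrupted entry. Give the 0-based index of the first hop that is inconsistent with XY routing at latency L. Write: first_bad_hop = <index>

first_bad_hop = 3

  1: Δx=+1 Δy=+0 Δt=3 [ok]
  2: Δx=+1 Δy=+0 Δt=3 [ok]
  3: Δx=+2 Δy=+0 Δt=3 [BAD: non-unit step]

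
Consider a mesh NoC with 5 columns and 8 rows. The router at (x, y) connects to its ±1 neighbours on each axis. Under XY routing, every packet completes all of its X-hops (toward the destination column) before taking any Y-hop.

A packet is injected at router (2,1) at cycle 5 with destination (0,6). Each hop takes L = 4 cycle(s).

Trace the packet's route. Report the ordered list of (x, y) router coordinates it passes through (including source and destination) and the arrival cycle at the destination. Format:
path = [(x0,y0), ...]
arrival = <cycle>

path = [(2,1), (1,1), (0,1), (0,2), (0,3), (0,4), (0,5), (0,6)]
arrival = 33

[0] x=2 y=1 t=5
[1] x=1 y=1 t=9 →W
[2] x=0 y=1 t=13 →W
[3] x=0 y=2 t=17 →N
[4] x=0 y=3 t=21 →N
[5] x=0 y=4 t=25 →N
[6] x=0 y=5 t=29 →N
[7] x=0 y=6 t=33 →N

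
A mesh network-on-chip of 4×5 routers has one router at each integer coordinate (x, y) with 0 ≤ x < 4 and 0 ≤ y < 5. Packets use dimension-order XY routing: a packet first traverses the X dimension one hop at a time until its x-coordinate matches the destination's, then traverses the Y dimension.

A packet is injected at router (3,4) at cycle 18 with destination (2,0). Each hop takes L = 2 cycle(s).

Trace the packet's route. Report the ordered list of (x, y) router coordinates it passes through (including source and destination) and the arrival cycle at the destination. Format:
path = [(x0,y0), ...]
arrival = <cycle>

[0] x=3 y=4 t=18
[1] x=2 y=4 t=20 →W
[2] x=2 y=3 t=22 →S
[3] x=2 y=2 t=24 →S
[4] x=2 y=1 t=26 →S
[5] x=2 y=0 t=28 →S

path = [(3,4), (2,4), (2,3), (2,2), (2,1), (2,0)]
arrival = 28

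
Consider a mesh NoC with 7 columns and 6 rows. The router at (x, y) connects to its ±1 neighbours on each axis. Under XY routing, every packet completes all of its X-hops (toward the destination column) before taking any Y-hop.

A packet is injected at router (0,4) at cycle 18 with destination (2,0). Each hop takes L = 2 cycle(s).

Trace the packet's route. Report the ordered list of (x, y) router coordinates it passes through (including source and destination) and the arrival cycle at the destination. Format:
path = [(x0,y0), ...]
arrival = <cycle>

[0] x=0 y=4 t=18
[1] x=1 y=4 t=20 →E
[2] x=2 y=4 t=22 →E
[3] x=2 y=3 t=24 →S
[4] x=2 y=2 t=26 →S
[5] x=2 y=1 t=28 →S
[6] x=2 y=0 t=30 →S

path = [(0,4), (1,4), (2,4), (2,3), (2,2), (2,1), (2,0)]
arrival = 30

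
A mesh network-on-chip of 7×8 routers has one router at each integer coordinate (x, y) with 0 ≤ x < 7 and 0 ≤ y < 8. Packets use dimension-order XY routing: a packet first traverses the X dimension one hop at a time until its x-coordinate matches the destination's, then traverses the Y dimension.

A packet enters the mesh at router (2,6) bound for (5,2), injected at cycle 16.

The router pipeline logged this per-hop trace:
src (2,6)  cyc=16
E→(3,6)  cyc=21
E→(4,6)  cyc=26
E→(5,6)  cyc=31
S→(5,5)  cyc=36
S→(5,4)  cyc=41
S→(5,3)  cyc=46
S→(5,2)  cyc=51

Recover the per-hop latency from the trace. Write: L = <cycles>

L = 5

cyc[1] − cyc[0] = 21 − 16 = 5.
One hop costs L cycles, so L = 5.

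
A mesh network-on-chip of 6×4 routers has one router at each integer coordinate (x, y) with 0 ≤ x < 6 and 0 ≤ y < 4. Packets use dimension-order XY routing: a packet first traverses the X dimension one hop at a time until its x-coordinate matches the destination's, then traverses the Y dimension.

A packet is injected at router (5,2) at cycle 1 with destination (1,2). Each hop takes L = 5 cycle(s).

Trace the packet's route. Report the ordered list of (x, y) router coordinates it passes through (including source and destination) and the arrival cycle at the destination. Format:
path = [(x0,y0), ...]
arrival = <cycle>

path = [(5,2), (4,2), (3,2), (2,2), (1,2)]
arrival = 21

src (5,2)  cyc=1
W→(4,2)  cyc=6
W→(3,2)  cyc=11
W→(2,2)  cyc=16
W→(1,2)  cyc=21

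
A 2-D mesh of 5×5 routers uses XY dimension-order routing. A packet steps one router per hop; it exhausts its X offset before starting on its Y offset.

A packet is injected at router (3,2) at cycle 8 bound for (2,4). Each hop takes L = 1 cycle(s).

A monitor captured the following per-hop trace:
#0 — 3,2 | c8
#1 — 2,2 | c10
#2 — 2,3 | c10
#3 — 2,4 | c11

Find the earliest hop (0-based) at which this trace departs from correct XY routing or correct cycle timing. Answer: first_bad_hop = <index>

first_bad_hop = 1

[1] (-1,+0) / 2c ⇒ BAD: Δcyc=2≠L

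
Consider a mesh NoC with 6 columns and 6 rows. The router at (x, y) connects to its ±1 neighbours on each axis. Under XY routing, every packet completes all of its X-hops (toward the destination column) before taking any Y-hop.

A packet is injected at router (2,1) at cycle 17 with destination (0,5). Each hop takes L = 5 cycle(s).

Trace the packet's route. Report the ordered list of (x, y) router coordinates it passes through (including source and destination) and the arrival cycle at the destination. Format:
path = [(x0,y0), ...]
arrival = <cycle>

t=17: at (2,1)
t=22: at (1,1) after W
t=27: at (0,1) after W
t=32: at (0,2) after N
t=37: at (0,3) after N
t=42: at (0,4) after N
t=47: at (0,5) after N

path = [(2,1), (1,1), (0,1), (0,2), (0,3), (0,4), (0,5)]
arrival = 47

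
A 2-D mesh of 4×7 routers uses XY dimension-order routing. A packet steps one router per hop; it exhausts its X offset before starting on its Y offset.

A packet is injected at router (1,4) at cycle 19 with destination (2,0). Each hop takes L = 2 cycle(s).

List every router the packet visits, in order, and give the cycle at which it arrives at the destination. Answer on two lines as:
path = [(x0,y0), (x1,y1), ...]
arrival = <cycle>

path = [(1,4), (2,4), (2,3), (2,2), (2,1), (2,0)]
arrival = 29

hop 0: (1,4) @ cyc 19
hop 1: (2,4) @ cyc 21  [E]
hop 2: (2,3) @ cyc 23  [S]
hop 3: (2,2) @ cyc 25  [S]
hop 4: (2,1) @ cyc 27  [S]
hop 5: (2,0) @ cyc 29  [S]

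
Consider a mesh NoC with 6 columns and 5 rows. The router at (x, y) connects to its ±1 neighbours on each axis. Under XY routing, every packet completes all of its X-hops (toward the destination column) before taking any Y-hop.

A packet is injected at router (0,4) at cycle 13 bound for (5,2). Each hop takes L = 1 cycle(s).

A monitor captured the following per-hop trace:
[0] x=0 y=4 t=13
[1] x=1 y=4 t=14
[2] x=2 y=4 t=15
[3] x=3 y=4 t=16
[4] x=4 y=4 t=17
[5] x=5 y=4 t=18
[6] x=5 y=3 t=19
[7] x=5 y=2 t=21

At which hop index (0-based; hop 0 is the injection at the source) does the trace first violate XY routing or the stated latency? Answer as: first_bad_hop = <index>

  1: Δx=+1 Δy=+0 Δt=1 [ok]
  2: Δx=+1 Δy=+0 Δt=1 [ok]
  3: Δx=+1 Δy=+0 Δt=1 [ok]
  4: Δx=+1 Δy=+0 Δt=1 [ok]
  5: Δx=+1 Δy=+0 Δt=1 [ok]
  6: Δx=+0 Δy=-1 Δt=1 [ok]
  7: Δx=+0 Δy=-1 Δt=2 [BAD: Δcyc=2≠L]

first_bad_hop = 7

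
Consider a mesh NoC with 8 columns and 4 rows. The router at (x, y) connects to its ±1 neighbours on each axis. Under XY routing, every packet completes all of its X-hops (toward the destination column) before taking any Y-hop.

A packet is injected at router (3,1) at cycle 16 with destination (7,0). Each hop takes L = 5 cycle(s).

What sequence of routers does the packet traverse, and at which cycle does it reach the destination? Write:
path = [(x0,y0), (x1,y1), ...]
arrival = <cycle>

hop 0: (3,1) @ cyc 16
hop 1: (4,1) @ cyc 21  [E]
hop 2: (5,1) @ cyc 26  [E]
hop 3: (6,1) @ cyc 31  [E]
hop 4: (7,1) @ cyc 36  [E]
hop 5: (7,0) @ cyc 41  [S]

path = [(3,1), (4,1), (5,1), (6,1), (7,1), (7,0)]
arrival = 41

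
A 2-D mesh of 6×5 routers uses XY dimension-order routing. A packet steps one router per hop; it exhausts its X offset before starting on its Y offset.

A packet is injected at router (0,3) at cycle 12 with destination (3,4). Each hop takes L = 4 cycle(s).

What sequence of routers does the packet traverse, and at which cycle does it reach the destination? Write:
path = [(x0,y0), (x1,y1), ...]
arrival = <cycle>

  0. router=(0,3) cycle=12 (inject)
  1. router=(1,3) cycle=16 dir=E
  2. router=(2,3) cycle=20 dir=E
  3. router=(3,3) cycle=24 dir=E
  4. router=(3,4) cycle=28 dir=N

path = [(0,3), (1,3), (2,3), (3,3), (3,4)]
arrival = 28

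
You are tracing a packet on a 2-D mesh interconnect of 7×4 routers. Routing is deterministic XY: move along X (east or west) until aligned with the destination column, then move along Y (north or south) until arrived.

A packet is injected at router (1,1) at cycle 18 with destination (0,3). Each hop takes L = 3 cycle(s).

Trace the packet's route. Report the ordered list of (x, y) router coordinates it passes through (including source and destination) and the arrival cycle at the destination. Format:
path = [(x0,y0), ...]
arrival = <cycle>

[0] x=1 y=1 t=18
[1] x=0 y=1 t=21 →W
[2] x=0 y=2 t=24 →N
[3] x=0 y=3 t=27 →N

path = [(1,1), (0,1), (0,2), (0,3)]
arrival = 27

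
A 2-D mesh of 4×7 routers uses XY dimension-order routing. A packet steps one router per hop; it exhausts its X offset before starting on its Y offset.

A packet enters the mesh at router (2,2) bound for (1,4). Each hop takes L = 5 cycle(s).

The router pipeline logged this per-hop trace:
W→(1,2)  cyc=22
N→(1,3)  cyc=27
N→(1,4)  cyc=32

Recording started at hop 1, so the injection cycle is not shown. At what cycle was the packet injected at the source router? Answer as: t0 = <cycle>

t0 = 17

The first recorded entry is hop 1 at cycle 22.
So t0 = 22 − 1·5 = 17.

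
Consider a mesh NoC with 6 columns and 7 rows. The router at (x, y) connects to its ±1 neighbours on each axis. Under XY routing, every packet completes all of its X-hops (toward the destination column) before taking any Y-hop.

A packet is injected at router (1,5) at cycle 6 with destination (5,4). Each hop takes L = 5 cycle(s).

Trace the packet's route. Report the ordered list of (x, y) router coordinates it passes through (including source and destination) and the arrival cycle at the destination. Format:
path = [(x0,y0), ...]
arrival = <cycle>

path = [(1,5), (2,5), (3,5), (4,5), (5,5), (5,4)]
arrival = 31

t=6: at (1,5)
t=11: at (2,5) after E
t=16: at (3,5) after E
t=21: at (4,5) after E
t=26: at (5,5) after E
t=31: at (5,4) after S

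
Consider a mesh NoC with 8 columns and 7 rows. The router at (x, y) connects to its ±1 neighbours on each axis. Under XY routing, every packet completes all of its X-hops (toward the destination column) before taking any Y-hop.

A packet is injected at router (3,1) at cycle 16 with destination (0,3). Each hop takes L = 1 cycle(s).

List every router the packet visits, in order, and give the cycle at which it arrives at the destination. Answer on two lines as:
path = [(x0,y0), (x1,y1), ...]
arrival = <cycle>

path = [(3,1), (2,1), (1,1), (0,1), (0,2), (0,3)]
arrival = 21

t=16: at (3,1)
t=17: at (2,1) after W
t=18: at (1,1) after W
t=19: at (0,1) after W
t=20: at (0,2) after N
t=21: at (0,3) after N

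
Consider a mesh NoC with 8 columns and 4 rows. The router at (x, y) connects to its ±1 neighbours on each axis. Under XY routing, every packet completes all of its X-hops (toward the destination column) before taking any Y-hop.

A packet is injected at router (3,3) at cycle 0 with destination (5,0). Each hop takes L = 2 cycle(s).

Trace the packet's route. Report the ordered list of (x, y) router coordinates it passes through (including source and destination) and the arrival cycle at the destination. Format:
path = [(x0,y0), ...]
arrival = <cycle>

path = [(3,3), (4,3), (5,3), (5,2), (5,1), (5,0)]
arrival = 10

  0. router=(3,3) cycle=0 (inject)
  1. router=(4,3) cycle=2 dir=E
  2. router=(5,3) cycle=4 dir=E
  3. router=(5,2) cycle=6 dir=S
  4. router=(5,1) cycle=8 dir=S
  5. router=(5,0) cycle=10 dir=S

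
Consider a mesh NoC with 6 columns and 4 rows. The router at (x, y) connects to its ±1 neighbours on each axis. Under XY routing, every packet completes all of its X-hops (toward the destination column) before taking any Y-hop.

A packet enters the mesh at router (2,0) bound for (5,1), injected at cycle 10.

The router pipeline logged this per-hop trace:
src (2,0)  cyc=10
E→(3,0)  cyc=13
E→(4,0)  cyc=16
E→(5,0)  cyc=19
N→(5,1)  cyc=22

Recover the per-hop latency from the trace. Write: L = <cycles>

Δcyc across hop 0→1: 13 − 10 = 3.
Per-hop latency L = Δcyc = 3.

L = 3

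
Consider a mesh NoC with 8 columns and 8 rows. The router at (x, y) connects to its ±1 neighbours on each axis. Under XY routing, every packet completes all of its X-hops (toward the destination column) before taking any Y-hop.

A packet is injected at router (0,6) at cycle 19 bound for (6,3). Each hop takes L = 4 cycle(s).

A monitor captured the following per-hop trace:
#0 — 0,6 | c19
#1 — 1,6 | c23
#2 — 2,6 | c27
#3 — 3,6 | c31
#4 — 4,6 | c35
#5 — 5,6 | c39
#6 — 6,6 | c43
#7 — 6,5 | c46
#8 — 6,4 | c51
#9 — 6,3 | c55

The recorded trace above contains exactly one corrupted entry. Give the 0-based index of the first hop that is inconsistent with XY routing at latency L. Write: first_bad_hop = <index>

first_bad_hop = 7

  1: Δx=+1 Δy=+0 Δt=4 [ok]
  2: Δx=+1 Δy=+0 Δt=4 [ok]
  3: Δx=+1 Δy=+0 Δt=4 [ok]
  4: Δx=+1 Δy=+0 Δt=4 [ok]
  5: Δx=+1 Δy=+0 Δt=4 [ok]
  6: Δx=+1 Δy=+0 Δt=4 [ok]
  7: Δx=+0 Δy=-1 Δt=3 [BAD: Δcyc=3≠L]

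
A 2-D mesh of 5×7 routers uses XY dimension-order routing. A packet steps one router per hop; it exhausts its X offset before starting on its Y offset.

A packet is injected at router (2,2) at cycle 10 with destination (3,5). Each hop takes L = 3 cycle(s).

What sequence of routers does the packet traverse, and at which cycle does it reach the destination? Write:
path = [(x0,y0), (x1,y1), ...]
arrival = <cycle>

hop 0: (2,2) @ cyc 10
hop 1: (3,2) @ cyc 13  [E]
hop 2: (3,3) @ cyc 16  [N]
hop 3: (3,4) @ cyc 19  [N]
hop 4: (3,5) @ cyc 22  [N]

path = [(2,2), (3,2), (3,3), (3,4), (3,5)]
arrival = 22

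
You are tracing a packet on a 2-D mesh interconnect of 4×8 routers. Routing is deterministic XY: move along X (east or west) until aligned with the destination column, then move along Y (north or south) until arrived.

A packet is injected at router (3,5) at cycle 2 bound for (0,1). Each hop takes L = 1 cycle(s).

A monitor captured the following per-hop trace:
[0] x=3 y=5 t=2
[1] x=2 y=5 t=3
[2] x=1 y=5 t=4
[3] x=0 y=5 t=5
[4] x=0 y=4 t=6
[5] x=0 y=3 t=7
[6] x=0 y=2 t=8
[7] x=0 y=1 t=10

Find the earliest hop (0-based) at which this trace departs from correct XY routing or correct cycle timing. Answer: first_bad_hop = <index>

first_bad_hop = 7

hop 1: step (-1,+0), +1 cyc — ok
hop 2: step (-1,+0), +1 cyc — ok
hop 3: step (-1,+0), +1 cyc — ok
hop 4: step (+0,-1), +1 cyc — ok
hop 5: step (+0,-1), +1 cyc — ok
hop 6: step (+0,-1), +1 cyc — ok
hop 7: step (+0,-1), +2 cyc — BAD: Δcyc=2≠L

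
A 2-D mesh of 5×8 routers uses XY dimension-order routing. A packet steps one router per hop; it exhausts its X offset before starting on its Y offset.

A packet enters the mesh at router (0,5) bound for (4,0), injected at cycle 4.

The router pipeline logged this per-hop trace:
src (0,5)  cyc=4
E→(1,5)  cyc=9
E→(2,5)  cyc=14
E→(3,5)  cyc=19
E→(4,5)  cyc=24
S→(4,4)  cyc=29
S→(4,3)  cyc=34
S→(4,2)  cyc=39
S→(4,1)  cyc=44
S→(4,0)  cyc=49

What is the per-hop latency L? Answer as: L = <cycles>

L = 5

Δcyc across hop 0→1: 9 − 4 = 5.
That increment is L by definition: L = 5.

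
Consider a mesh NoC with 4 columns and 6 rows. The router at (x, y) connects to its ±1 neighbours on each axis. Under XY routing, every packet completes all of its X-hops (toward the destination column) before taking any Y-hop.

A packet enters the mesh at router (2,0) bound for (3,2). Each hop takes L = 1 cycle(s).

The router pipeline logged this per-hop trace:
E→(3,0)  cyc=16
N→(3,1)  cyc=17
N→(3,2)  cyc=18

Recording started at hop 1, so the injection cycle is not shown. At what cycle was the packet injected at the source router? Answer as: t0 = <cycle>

t0 = 15

Hop 1 reached at cycle 16; hop k is at t0 + k·L.
t0 = cyc[1] − L = 16 − 1 = 15.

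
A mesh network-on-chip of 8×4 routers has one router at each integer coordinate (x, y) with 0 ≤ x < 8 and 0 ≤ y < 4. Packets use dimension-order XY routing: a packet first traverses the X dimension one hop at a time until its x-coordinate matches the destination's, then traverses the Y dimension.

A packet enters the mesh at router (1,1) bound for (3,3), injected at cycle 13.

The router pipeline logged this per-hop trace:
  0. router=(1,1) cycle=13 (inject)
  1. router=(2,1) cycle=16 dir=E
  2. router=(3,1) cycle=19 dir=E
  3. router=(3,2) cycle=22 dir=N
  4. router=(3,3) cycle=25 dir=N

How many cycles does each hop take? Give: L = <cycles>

Between hops 0 and 1 the cycle counter advances 16 − 13 = 3.
Each hop adds L, hence L = 3.

L = 3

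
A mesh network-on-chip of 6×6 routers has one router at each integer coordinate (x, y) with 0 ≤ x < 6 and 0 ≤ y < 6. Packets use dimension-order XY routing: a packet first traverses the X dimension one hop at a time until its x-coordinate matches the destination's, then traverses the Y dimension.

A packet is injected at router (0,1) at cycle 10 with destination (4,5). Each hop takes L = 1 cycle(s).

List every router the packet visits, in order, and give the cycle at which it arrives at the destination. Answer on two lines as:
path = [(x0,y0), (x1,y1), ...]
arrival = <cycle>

#0 — 0,1 | c10
#1 — 1,1 | c11 | E
#2 — 2,1 | c12 | E
#3 — 3,1 | c13 | E
#4 — 4,1 | c14 | E
#5 — 4,2 | c15 | N
#6 — 4,3 | c16 | N
#7 — 4,4 | c17 | N
#8 — 4,5 | c18 | N

path = [(0,1), (1,1), (2,1), (3,1), (4,1), (4,2), (4,3), (4,4), (4,5)]
arrival = 18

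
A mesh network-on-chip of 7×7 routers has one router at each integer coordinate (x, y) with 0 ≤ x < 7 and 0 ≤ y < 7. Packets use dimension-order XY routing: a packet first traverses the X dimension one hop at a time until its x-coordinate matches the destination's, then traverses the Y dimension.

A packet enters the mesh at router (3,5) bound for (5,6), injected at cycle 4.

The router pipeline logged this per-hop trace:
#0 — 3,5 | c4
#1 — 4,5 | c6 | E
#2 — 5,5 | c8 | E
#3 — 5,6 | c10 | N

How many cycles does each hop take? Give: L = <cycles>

Δcyc across hop 0→1: 6 − 4 = 2.
That increment is L by definition: L = 2.

L = 2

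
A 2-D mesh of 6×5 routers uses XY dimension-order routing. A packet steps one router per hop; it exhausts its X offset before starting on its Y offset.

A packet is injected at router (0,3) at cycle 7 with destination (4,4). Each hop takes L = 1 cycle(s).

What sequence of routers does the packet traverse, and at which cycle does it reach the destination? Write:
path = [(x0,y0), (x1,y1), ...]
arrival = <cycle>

#0 — 0,3 | c7
#1 — 1,3 | c8 | E
#2 — 2,3 | c9 | E
#3 — 3,3 | c10 | E
#4 — 4,3 | c11 | E
#5 — 4,4 | c12 | N

path = [(0,3), (1,3), (2,3), (3,3), (4,3), (4,4)]
arrival = 12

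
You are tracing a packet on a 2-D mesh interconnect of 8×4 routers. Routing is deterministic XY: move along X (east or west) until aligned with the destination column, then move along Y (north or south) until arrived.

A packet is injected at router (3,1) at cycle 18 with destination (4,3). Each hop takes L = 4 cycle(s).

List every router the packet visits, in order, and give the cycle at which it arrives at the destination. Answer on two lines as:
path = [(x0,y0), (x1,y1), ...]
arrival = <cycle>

path = [(3,1), (4,1), (4,2), (4,3)]
arrival = 30

src (3,1)  cyc=18
E→(4,1)  cyc=22
N→(4,2)  cyc=26
N→(4,3)  cyc=30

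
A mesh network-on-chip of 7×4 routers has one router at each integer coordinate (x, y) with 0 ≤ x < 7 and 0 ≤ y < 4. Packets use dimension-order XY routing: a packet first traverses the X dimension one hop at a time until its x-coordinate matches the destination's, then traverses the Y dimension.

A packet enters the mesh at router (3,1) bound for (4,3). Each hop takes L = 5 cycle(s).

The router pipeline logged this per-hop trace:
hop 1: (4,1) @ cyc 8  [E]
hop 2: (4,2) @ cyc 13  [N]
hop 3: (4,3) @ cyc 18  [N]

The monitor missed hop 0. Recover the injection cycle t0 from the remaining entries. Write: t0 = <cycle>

t0 = 3

The first recorded entry is hop 1 at cycle 8.
Therefore t0 = 8 − L = 3.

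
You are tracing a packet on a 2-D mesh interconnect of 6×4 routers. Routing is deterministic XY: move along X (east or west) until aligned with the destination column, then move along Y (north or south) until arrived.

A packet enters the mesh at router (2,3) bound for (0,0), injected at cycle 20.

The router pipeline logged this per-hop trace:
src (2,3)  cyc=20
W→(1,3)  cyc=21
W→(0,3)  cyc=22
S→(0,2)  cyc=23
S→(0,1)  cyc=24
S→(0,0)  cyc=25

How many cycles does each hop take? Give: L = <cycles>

L = 1

From hop 0 (20) to hop 1 (21): +1 cycles.
Per-hop latency L = Δcyc = 1.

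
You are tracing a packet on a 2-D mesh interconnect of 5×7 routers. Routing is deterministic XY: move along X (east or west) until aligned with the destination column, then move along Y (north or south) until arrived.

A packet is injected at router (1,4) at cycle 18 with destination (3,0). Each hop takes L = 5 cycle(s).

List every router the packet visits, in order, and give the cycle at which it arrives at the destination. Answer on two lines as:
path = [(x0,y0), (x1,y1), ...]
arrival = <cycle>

src (1,4)  cyc=18
E→(2,4)  cyc=23
E→(3,4)  cyc=28
S→(3,3)  cyc=33
S→(3,2)  cyc=38
S→(3,1)  cyc=43
S→(3,0)  cyc=48

path = [(1,4), (2,4), (3,4), (3,3), (3,2), (3,1), (3,0)]
arrival = 48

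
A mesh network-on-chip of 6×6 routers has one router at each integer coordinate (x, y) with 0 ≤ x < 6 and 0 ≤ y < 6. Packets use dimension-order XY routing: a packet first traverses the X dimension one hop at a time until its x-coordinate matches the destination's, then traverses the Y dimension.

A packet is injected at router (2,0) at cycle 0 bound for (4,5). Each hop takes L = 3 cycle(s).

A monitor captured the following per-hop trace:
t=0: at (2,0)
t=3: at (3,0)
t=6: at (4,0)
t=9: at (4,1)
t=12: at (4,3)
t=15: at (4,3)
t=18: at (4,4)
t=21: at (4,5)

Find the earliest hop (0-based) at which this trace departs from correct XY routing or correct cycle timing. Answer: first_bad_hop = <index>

first_bad_hop = 4

  1: Δx=+1 Δy=+0 Δt=3 [ok]
  2: Δx=+1 Δy=+0 Δt=3 [ok]
  3: Δx=+0 Δy=+1 Δt=3 [ok]
  4: Δx=+0 Δy=+2 Δt=3 [BAD: non-unit step]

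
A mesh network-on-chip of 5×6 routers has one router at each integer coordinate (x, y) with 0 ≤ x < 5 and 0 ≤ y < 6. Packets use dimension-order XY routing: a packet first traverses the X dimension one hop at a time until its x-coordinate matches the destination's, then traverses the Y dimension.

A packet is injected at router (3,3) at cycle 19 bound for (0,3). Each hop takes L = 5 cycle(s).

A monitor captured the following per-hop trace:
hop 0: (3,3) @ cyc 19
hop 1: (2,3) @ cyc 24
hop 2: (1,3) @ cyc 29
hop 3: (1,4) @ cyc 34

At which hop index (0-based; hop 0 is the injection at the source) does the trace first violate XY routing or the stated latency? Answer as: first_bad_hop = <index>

first_bad_hop = 3

hop 1: step (-1,+0), +5 cyc — ok
hop 2: step (-1,+0), +5 cyc — ok
hop 3: step (+0,+1), +5 cyc — BAD: Y-move but x=1≠0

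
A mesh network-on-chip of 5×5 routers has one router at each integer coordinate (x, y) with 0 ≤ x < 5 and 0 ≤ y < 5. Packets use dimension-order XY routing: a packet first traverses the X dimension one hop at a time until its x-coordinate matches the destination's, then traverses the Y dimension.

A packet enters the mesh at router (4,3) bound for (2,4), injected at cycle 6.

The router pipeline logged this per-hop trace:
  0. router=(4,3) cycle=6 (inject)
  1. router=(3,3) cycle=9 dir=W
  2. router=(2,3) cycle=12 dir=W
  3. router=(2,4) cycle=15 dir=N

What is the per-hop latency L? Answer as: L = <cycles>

Δcyc across hop 0→1: 9 − 6 = 3.
Each hop adds L, hence L = 3.

L = 3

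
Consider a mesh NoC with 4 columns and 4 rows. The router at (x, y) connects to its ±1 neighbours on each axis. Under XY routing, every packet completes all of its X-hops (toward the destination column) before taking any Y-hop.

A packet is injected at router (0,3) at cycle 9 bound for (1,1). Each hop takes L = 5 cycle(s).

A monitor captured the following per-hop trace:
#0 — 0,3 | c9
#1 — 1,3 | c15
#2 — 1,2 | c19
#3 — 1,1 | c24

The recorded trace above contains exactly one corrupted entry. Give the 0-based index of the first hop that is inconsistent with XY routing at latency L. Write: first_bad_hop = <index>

[1] (+1,+0) / 6c ⇒ BAD: Δcyc=6≠L

first_bad_hop = 1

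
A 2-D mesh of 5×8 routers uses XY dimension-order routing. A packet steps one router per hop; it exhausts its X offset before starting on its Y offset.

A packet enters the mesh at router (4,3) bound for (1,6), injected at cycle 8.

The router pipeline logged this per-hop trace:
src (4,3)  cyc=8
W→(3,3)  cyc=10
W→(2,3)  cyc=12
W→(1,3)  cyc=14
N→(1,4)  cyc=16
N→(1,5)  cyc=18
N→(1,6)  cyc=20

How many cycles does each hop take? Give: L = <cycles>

L = 2

From hop 0 (8) to hop 1 (10): +2 cycles.
Per-hop latency L = Δcyc = 2.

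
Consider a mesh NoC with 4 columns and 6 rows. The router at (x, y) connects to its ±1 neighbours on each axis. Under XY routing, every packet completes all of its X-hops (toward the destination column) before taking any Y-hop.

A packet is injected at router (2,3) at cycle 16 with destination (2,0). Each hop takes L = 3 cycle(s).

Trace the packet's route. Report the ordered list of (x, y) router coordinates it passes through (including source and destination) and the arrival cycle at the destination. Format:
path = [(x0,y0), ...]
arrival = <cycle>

src (2,3)  cyc=16
S→(2,2)  cyc=19
S→(2,1)  cyc=22
S→(2,0)  cyc=25

path = [(2,3), (2,2), (2,1), (2,0)]
arrival = 25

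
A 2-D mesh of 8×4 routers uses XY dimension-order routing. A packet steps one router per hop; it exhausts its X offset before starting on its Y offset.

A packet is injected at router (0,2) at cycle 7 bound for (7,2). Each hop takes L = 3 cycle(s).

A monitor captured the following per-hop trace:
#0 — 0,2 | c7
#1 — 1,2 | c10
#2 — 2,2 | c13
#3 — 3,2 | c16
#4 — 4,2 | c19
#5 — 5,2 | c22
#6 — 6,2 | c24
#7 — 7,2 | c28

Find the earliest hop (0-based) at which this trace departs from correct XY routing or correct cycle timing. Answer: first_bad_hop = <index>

first_bad_hop = 6

  1: Δx=+1 Δy=+0 Δt=3 [ok]
  2: Δx=+1 Δy=+0 Δt=3 [ok]
  3: Δx=+1 Δy=+0 Δt=3 [ok]
  4: Δx=+1 Δy=+0 Δt=3 [ok]
  5: Δx=+1 Δy=+0 Δt=3 [ok]
  6: Δx=+1 Δy=+0 Δt=2 [BAD: Δcyc=2≠L]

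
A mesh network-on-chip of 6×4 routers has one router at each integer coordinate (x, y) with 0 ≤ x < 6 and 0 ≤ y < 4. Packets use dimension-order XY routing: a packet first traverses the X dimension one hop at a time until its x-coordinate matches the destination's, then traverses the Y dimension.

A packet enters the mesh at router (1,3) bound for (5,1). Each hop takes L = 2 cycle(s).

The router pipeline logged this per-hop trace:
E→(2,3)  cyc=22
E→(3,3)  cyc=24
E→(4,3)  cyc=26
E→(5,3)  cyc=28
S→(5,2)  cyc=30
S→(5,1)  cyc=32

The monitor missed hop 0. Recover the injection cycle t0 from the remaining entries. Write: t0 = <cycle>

Hop 1 reached at cycle 22; hop k is at t0 + k·L.
Therefore t0 = 22 − L = 20.

t0 = 20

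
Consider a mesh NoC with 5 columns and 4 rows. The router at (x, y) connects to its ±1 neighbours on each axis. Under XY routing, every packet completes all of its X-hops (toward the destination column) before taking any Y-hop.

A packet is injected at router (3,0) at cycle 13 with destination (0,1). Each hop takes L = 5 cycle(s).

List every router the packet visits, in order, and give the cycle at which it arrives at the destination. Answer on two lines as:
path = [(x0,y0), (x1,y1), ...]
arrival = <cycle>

path = [(3,0), (2,0), (1,0), (0,0), (0,1)]
arrival = 33

#0 — 3,0 | c13
#1 — 2,0 | c18 | W
#2 — 1,0 | c23 | W
#3 — 0,0 | c28 | W
#4 — 0,1 | c33 | N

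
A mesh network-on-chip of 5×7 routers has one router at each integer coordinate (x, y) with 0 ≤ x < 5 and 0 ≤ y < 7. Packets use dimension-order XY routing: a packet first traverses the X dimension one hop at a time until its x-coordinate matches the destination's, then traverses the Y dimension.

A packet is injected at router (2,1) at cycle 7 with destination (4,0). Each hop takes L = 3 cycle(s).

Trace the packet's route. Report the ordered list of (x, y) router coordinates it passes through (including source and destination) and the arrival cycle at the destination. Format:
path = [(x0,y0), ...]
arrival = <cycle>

path = [(2,1), (3,1), (4,1), (4,0)]
arrival = 16

  0. router=(2,1) cycle=7 (inject)
  1. router=(3,1) cycle=10 dir=E
  2. router=(4,1) cycle=13 dir=E
  3. router=(4,0) cycle=16 dir=S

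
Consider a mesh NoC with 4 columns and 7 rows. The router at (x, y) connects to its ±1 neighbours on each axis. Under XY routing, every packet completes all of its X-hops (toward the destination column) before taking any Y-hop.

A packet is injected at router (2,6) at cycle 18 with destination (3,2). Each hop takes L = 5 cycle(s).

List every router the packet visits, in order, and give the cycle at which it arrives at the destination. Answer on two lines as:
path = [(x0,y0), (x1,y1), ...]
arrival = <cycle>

path = [(2,6), (3,6), (3,5), (3,4), (3,3), (3,2)]
arrival = 43

  0. router=(2,6) cycle=18 (inject)
  1. router=(3,6) cycle=23 dir=E
  2. router=(3,5) cycle=28 dir=S
  3. router=(3,4) cycle=33 dir=S
  4. router=(3,3) cycle=38 dir=S
  5. router=(3,2) cycle=43 dir=S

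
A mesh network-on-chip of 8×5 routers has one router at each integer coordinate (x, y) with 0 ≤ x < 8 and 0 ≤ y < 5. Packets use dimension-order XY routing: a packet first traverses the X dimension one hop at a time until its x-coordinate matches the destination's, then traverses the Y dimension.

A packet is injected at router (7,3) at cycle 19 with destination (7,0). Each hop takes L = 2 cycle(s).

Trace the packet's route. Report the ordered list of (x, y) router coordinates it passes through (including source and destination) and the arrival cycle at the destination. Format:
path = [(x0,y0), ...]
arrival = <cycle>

path = [(7,3), (7,2), (7,1), (7,0)]
arrival = 25

#0 — 7,3 | c19
#1 — 7,2 | c21 | S
#2 — 7,1 | c23 | S
#3 — 7,0 | c25 | S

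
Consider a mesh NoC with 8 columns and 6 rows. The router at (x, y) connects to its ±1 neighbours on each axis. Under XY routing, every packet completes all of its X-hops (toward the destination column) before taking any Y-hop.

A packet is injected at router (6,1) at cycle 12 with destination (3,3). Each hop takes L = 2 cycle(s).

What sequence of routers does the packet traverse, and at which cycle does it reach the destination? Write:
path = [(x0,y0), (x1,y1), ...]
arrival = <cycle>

path = [(6,1), (5,1), (4,1), (3,1), (3,2), (3,3)]
arrival = 22

[0] x=6 y=1 t=12
[1] x=5 y=1 t=14 →W
[2] x=4 y=1 t=16 →W
[3] x=3 y=1 t=18 →W
[4] x=3 y=2 t=20 →N
[5] x=3 y=3 t=22 →N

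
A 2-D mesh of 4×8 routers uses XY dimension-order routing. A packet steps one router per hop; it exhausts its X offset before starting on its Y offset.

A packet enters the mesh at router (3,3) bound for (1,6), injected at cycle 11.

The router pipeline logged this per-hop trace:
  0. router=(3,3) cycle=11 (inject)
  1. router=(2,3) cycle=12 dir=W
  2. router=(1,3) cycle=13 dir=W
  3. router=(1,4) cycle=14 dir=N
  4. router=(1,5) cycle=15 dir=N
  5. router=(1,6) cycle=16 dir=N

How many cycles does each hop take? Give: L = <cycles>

L = 1

cyc[1] − cyc[0] = 12 − 11 = 1.
One hop costs L cycles, so L = 1.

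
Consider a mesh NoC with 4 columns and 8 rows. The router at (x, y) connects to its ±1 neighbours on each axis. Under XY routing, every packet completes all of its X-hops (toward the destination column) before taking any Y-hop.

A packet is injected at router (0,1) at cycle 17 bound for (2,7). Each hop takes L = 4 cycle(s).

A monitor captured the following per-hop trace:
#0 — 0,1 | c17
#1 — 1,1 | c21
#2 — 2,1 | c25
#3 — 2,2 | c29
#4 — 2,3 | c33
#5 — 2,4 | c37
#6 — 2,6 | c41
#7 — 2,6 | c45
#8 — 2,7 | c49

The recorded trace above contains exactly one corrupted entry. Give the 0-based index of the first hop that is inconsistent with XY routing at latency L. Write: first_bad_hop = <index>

check 1→ d=(1,0) cyc+4: ok
check 2→ d=(1,0) cyc+4: ok
check 3→ d=(0,1) cyc+4: ok
check 4→ d=(0,1) cyc+4: ok
check 5→ d=(0,1) cyc+4: ok
check 6→ d=(0,2) cyc+4: BAD: non-unit step

first_bad_hop = 6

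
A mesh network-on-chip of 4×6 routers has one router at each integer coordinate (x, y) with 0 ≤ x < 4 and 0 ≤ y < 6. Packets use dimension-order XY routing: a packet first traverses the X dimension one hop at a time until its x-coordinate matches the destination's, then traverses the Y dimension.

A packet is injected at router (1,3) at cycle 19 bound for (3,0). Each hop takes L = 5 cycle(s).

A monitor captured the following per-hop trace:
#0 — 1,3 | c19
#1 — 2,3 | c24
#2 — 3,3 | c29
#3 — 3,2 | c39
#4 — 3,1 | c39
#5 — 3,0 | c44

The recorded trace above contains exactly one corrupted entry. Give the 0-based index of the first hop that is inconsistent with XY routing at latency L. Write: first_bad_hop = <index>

hop 1: step (+1,+0), +5 cyc — ok
hop 2: step (+1,+0), +5 cyc — ok
hop 3: step (+0,-1), +10 cyc — BAD: Δcyc=10≠L

first_bad_hop = 3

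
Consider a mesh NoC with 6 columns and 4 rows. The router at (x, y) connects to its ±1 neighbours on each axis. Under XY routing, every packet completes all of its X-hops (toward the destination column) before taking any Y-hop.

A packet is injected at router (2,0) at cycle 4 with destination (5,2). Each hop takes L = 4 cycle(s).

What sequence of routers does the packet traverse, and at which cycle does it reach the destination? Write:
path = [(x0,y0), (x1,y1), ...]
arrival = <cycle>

src (2,0)  cyc=4
E→(3,0)  cyc=8
E→(4,0)  cyc=12
E→(5,0)  cyc=16
N→(5,1)  cyc=20
N→(5,2)  cyc=24

path = [(2,0), (3,0), (4,0), (5,0), (5,1), (5,2)]
arrival = 24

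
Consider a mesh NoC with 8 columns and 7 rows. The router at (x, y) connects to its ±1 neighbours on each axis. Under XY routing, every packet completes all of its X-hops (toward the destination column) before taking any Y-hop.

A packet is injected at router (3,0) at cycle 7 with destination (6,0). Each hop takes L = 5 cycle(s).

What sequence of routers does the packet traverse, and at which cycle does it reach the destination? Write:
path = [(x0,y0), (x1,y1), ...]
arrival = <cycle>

hop 0: (3,0) @ cyc 7
hop 1: (4,0) @ cyc 12  [E]
hop 2: (5,0) @ cyc 17  [E]
hop 3: (6,0) @ cyc 22  [E]

path = [(3,0), (4,0), (5,0), (6,0)]
arrival = 22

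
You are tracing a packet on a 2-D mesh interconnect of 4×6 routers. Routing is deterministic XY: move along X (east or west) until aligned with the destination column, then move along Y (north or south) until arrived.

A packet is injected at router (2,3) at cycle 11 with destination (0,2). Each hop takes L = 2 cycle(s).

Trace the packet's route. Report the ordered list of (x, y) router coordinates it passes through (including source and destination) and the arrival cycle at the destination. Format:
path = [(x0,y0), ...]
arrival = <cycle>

[0] x=2 y=3 t=11
[1] x=1 y=3 t=13 →W
[2] x=0 y=3 t=15 →W
[3] x=0 y=2 t=17 →S

path = [(2,3), (1,3), (0,3), (0,2)]
arrival = 17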